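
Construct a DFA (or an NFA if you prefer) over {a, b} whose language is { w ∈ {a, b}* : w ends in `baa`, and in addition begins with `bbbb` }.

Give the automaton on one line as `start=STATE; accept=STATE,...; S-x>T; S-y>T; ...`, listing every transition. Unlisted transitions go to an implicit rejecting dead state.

start=q0; accept=q10; q0-a>q1; q0-b>q2; q1-a>q1; q1-b>q3; q2-a>q4; q2-b>q5; q3-a>q4; q3-b>q3; q4-a>q6; q4-b>q3; q5-a>q4; q5-b>q7; q6-a>q1; q6-b>q3; q7-a>q4; q7-b>q8; q8-a>q9; q8-b>q8; q9-a>q10; q9-b>q8; q10-a>q11; q10-b>q8; q11-a>q11; q11-b>q8

Run two small machines in parallel and take their product. The first has 4 states tracking how much of the suffix `baa` has currently been matched; the second has 6 states tracking whether the input so far still matches the prefix `bbbb`. A product state is a pair (one from each), accepting exactly when both do.
A 12-state machine:
          a    b  
>  q0     q1   q2 
   q1     q1   q3 
   q2     q4   q5 
   q3     q4   q3 
   q4     q6   q3 
   q5     q4   q7 
   q6     q1   q3 
   q7     q4   q8 
   q8     q9   q8 
   q9    q10   q8 
 * q10   q11   q8 
   q11   q11   q8 
(> = start, * = accepting)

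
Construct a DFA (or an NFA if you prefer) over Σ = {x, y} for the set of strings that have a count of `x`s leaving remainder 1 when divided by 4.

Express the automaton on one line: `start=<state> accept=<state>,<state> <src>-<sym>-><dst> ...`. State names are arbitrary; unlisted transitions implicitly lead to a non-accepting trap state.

The only thing that matters is how many `x`s have appeared, reduced mod 4. Use one state per residue: s0 for 0, …, s3 for 3. Reading `x` moves to the next residue; anything else stays put. s1 is accepting.
4 states suffice.
        x   y  
>  s0   s1  s0 
 * s1   s2  s1 
   s2   s3  s2 
   s3   s0  s3 
(> = start, * = accepting)

start=s0 accept=s1 s0-x->s1 s0-y->s0 s1-x->s2 s1-y->s1 s2-x->s3 s2-y->s2 s3-x->s0 s3-y->s3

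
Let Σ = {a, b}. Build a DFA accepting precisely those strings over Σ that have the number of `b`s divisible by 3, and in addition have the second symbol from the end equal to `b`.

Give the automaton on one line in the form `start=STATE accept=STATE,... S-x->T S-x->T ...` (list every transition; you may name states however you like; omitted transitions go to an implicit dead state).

Build one automaton per condition and run them in lockstep. One (3 states) tracks the count of `b`s modulo 3; the other (7 states) tracks the last 2 symbols read. Each combined state is a pair, one component from each; accept when both components accept.
          a    b  
>  q0     q1   q2 
   q1     q3   q4 
   q2     q5   q6 
   q3     q3   q4 
   q4     q5   q6 
   q5     q7   q8 
   q6     q9  q10 
   q7     q7   q8 
   q8     q9  q10 
   q9    q11  q12 
 * q10   q13  q14 
   q11   q11  q12 
   q12   q13  q14 
 * q13    q3   q4 
   q14    q5   q6 
(> = start, * = accepting)

start=q0 accept=q10,q13 q0-a->q1 q0-b->q2 q1-a->q3 q1-b->q4 q2-a->q5 q2-b->q6 q3-a->q3 q3-b->q4 q4-a->q5 q4-b->q6 q5-a->q7 q5-b->q8 q6-a->q9 q6-b->q10 q7-a->q7 q7-b->q8 q8-a->q9 q8-b->q10 q9-a->q11 q9-b->q12 q10-a->q13 q10-b->q14 q11-a->q11 q11-b->q12 q12-a->q13 q12-b->q14 q13-a->q3 q13-b->q4 q14-a->q5 q14-b->q6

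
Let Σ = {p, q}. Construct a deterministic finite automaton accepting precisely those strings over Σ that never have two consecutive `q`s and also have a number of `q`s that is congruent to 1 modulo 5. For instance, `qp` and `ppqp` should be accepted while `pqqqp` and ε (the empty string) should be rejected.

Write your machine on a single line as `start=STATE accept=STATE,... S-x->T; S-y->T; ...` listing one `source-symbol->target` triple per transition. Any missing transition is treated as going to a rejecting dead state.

Run two small machines in parallel and take their product. One (3 states) tracks partial matches of the forbidden pattern `qq`; the other (5 states) tracks the count of `q`s modulo 5. Each combined state is a pair, one component from each; accept when both components accept. Minimizing collapses redundant product states.
          p    q  
>  S0     S0   S1 
 * S1     S2   S3 
 * S2     S2   S4 
   S3     S3   S3 
   S4     S5   S3 
   S5     S5   S6 
   S6     S7   S3 
   S7     S7   S8 
   S8     S9   S3 
   S9     S9  S10 
   S10    S0   S3 
(> = start, * = accepting)

start=S0; accept=S1,S2; S0-p->S0; S0-q->S1; S1-p->S2; S1-q->S3; S2-p->S2; S2-q->S4; S3-p->S3; S3-q->S3; S4-p->S5; S4-q->S3; S5-p->S5; S5-q->S6; S6-p->S7; S6-q->S3; S7-p->S7; S7-q->S8; S8-p->S9; S8-q->S3; S9-p->S9; S9-q->S10; S10-p->S0; S10-q->S3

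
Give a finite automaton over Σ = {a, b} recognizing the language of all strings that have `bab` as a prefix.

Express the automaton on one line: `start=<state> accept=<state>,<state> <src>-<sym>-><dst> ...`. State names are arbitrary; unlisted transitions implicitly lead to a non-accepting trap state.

start=q0 accept=q3 q0-a->q4 q0-b->q1 q1-a->q2 q1-b->q4 q2-a->q4 q2-b->q3 q3-a->q3 q3-b->q3 q4-a->q4 q4-b->q4

Check the first 3 symbols one by one: q0 through q2 record how many have matched `bab` so far; any wrong symbol goes to the dead state q4. After all 3 match we enter the accepting sink q3.
        a   b  
>  q0   q4  q1 
   q1   q2  q4 
   q2   q4  q3 
 * q3   q3  q3 
   q4   q4  q4 
(> = start, * = accepting)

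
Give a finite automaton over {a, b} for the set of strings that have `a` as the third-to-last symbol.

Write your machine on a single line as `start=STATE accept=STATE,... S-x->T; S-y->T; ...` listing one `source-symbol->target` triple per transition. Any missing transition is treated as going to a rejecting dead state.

Because acceptance depends on a position counted from the end, the machine has to buffer the most recent 3 symbols. Make each state the string of the last up-to-3 symbols read; on input `x` shift the window left and append `x`. Accept when the buffered window has length 3 and begins with `a`.
15 states suffice.
          a    b  
>  q0     q1   q2 
   q1     q3   q4 
   q2     q5   q6 
   q3     q7   q8 
   q4     q9  q10 
   q5    q11  q12 
   q6    q13  q14 
 * q7     q7   q8 
 * q8     q9  q10 
 * q9    q11  q12 
 * q10   q13  q14 
   q11    q7   q8 
   q12    q9  q10 
   q13   q11  q12 
   q14   q13  q14 
(> = start, * = accepting)

start=q0; accept=q7,q8,q9,q10; q0-a->q1; q0-b->q2; q1-a->q3; q1-b->q4; q2-a->q5; q2-b->q6; q3-a->q7; q3-b->q8; q4-a->q9; q4-b->q10; q5-a->q11; q5-b->q12; q6-a->q13; q6-b->q14; q7-a->q7; q7-b->q8; q8-a->q9; q8-b->q10; q9-a->q11; q9-b->q12; q10-a->q13; q10-b->q14; q11-a->q7; q11-b->q8; q12-a->q9; q12-b->q10; q13-a->q11; q13-b->q12; q14-a->q13; q14-b->q14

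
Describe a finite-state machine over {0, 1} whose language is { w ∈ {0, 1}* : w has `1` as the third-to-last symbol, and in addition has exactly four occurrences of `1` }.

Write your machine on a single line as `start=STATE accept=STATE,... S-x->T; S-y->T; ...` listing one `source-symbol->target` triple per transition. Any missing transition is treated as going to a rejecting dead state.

start=q0; accept=q7,q10,q11,q15; q0-0->q0; q0-1->q1; q1-0->q1; q1-1->q2; q2-0->q3; q2-1->q4; q3-0->q3; q3-1->q5; q4-0->q6; q4-1->q7; q5-0->q6; q5-1->q8; q6-0->q9; q6-1->q10; q7-0->q11; q7-1->q12; q8-0->q11; q8-1->q12; q9-0->q9; q9-1->q13; q10-0->q14; q10-1->q12; q11-0->q15; q11-1->q12; q12-0->q12; q12-1->q12; q13-0->q14; q13-1->q12; q14-0->q15; q14-1->q12; q15-0->q12; q15-1->q12

Run two small machines in parallel and take their product. The first has 15 states tracking the last 3 symbols read; the second has 6 states tracking the count of `1`s, saturating at 5. A product state is a pair (one from each), accepting exactly when both do. Minimizing collapses redundant product states.
A 16-state machine:
          0    1  
>  q0     q0   q1 
   q1     q1   q2 
   q2     q3   q4 
   q3     q3   q5 
   q4     q6   q7 
   q5     q6   q8 
   q6     q9  q10 
 * q7    q11  q12 
   q8    q11  q12 
   q9     q9  q13 
 * q10   q14  q12 
 * q11   q15  q12 
   q12   q12  q12 
   q13   q14  q12 
   q14   q15  q12 
 * q15   q12  q12 
(> = start, * = accepting)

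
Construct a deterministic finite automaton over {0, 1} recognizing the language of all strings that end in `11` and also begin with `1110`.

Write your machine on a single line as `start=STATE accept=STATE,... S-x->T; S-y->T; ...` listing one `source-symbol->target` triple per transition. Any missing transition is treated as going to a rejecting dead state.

start=s0; accept=s9; s0-0->s1; s0-1->s2; s1-0->s1; s1-1->s3; s2-0->s1; s2-1->s4; s3-0->s1; s3-1->s5; s4-0->s1; s4-1->s6; s5-0->s1; s5-1->s5; s6-0->s7; s6-1->s5; s7-0->s7; s7-1->s8; s8-0->s7; s8-1->s9; s9-0->s7; s9-1->s9

Build one automaton per condition and run them in lockstep. One (3 states) tracks how much of the suffix `11` has currently been matched; the other (6 states) tracks whether the input so far still matches the prefix `1110`. Each combined state is a pair, one component from each; accept when both components accept.
10 states suffice.
        0   1  
>  s0   s1  s2 
   s1   s1  s3 
   s2   s1  s4 
   s3   s1  s5 
   s4   s1  s6 
   s5   s1  s5 
   s6   s7  s5 
   s7   s7  s8 
   s8   s7  s9 
 * s9   s7  s9 
(> = start, * = accepting)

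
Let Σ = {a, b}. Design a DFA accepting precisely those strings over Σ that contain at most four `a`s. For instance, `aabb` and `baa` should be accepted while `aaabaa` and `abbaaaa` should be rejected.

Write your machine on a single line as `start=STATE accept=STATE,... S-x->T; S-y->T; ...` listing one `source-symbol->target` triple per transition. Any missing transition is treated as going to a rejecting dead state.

start=q0; accept=q0,q1,q2,q3,q4; q0-a->q1; q0-b->q0; q1-a->q2; q1-b->q1; q2-a->q3; q2-b->q2; q3-a->q4; q3-b->q3; q4-a->q5; q4-b->q4; q5-a->q5; q5-b->q5

Only the number of `a`s matters, and only up to 5. Make a chain q0 → q1 → q2 → q3 → q4 → q5 advanced by each `a` (with q5 absorbing); every other symbol self-loops. The accepting set is {q0, q1, q2, q3, q4}.
With 6 states:
        a   b  
>* q0   q1  q0 
 * q1   q2  q1 
 * q2   q3  q2 
 * q3   q4  q3 
 * q4   q5  q4 
   q5   q5  q5 
(> = start, * = accepting)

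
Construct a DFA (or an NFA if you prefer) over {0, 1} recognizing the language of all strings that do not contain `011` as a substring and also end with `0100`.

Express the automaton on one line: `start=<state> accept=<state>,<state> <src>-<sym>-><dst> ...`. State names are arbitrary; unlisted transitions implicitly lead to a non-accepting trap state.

start=s0 accept=s5 s0-0->s1 s0-1->s0 s1-0->s1 s1-1->s2 s2-0->s3 s2-1->s4 s3-0->s5 s3-1->s2 s4-0->s4 s4-1->s4 s5-0->s1 s5-1->s2

Handle the two conditions separately and then intersect. The first has 4 states tracking partial matches of the forbidden pattern `011`; the second has 5 states tracking how much of the suffix `0100` has currently been matched. A product state is a pair (one from each), accepting exactly when both do. Equivalent product states are then merged.
With 6 states:
        0   1  
>  s0   s1  s0 
   s1   s1  s2 
   s2   s3  s4 
   s3   s5  s2 
   s4   s4  s4 
 * s5   s1  s2 
(> = start, * = accepting)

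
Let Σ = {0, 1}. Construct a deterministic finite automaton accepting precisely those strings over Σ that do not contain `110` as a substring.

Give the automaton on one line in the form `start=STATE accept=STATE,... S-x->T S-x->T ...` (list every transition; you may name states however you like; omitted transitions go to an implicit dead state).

start=s0 accept=s0,s1,s2 s0-0->s0 s0-1->s1 s1-0->s0 s1-1->s2 s2-0->s3 s2-1->s2 s3-0->s3 s3-1->s3

Track partial matches of the forbidden pattern `110`. State s3 is a dead state reached once `110` has occurred; every other state accepts. s0 means no part of `110` is currently matched.
A 4-state machine:
        0   1  
>* s0   s0  s1 
 * s1   s0  s2 
 * s2   s3  s2 
   s3   s3  s3 
(> = start, * = accepting)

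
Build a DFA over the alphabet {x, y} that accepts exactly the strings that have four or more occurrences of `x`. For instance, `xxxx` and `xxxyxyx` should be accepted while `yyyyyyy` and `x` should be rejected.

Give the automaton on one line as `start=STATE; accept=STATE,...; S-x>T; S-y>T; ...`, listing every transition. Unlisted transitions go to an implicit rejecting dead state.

Only the number of `x`s matters, and only up to 5. Make a chain q0 → q1 → q2 → q3 → q4 → q5 advanced by each `x` (with q5 absorbing); every other symbol self-loops. The accepting set is {q4, q5}.
        x   y  
>  q0   q1  q0 
   q1   q2  q1 
   q2   q3  q2 
   q3   q4  q3 
 * q4   q5  q4 
 * q5   q5  q5 
(> = start, * = accepting)

start=q0; accept=q4,q5; q0-x>q1; q0-y>q0; q1-x>q2; q1-y>q1; q2-x>q3; q2-y>q2; q3-x>q4; q3-y>q3; q4-x>q5; q4-y>q4; q5-x>q5; q5-y>q5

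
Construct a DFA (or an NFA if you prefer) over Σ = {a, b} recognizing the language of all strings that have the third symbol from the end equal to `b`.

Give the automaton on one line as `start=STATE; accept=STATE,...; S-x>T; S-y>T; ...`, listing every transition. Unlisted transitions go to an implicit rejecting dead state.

Because acceptance depends on a position counted from the end, the machine has to buffer the most recent 3 symbols. Make each state the string of the last up-to-3 symbols read; on input `x` shift the window left and append `x`. Accept when the buffered window has length 3 and begins with `b`.
A 15-state machine:
          a    b  
>  q0     q1   q2 
   q1     q3   q4 
   q2     q5   q6 
   q3     q7   q8 
   q4     q9  q10 
   q5    q11  q12 
   q6    q13  q14 
   q7     q7   q8 
   q8     q9  q10 
   q9    q11  q12 
   q10   q13  q14 
 * q11    q7   q8 
 * q12    q9  q10 
 * q13   q11  q12 
 * q14   q13  q14 
(> = start, * = accepting)

start=q0; accept=q11,q12,q13,q14; q0-a>q1; q0-b>q2; q1-a>q3; q1-b>q4; q2-a>q5; q2-b>q6; q3-a>q7; q3-b>q8; q4-a>q9; q4-b>q10; q5-a>q11; q5-b>q12; q6-a>q13; q6-b>q14; q7-a>q7; q7-b>q8; q8-a>q9; q8-b>q10; q9-a>q11; q9-b>q12; q10-a>q13; q10-b>q14; q11-a>q7; q11-b>q8; q12-a>q9; q12-b>q10; q13-a>q11; q13-b>q12; q14-a>q13; q14-b>q14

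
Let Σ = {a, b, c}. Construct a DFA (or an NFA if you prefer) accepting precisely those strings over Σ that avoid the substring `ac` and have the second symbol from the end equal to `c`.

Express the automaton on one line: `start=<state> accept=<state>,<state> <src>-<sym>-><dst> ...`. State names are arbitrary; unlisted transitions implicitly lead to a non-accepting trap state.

start=q0 accept=q10,q11,q12 q0-a->q1 q0-b->q2 q0-c->q3 q1-a->q4 q1-b->q5 q1-c->q6 q2-a->q7 q2-b->q8 q2-c->q9 q3-a->q10 q3-b->q11 q3-c->q12 q4-a->q4 q4-b->q5 q4-c->q6 q5-a->q7 q5-b->q8 q5-c->q9 q6-a->q13 q6-b->q14 q6-c->q15 q7-a->q4 q7-b->q5 q7-c->q6 q8-a->q7 q8-b->q8 q8-c->q9 q9-a->q10 q9-b->q11 q9-c->q12 q10-a->q4 q10-b->q5 q10-c->q6 q11-a->q7 q11-b->q8 q11-c->q9 q12-a->q10 q12-b->q11 q12-c->q12 q13-a->q16 q13-b->q17 q13-c->q6 q14-a->q18 q14-b->q19 q14-c->q20 q15-a->q13 q15-b->q14 q15-c->q15 q16-a->q16 q16-b->q17 q16-c->q6 q17-a->q18 q17-b->q19 q17-c->q20 q18-a->q16 q18-b->q17 q18-c->q6 q19-a->q18 q19-b->q19 q19-c->q20 q20-a->q13 q20-b->q14 q20-c->q15

Run two small machines in parallel and take their product. The first has 3 states tracking partial matches of the forbidden pattern `ac`; the second has 13 states tracking the last 2 symbols read. A product state is a pair (one from each), accepting exactly when both do.
21 states suffice.
          a    b    c  
>  q0     q1   q2   q3 
   q1     q4   q5   q6 
   q2     q7   q8   q9 
   q3    q10  q11  q12 
   q4     q4   q5   q6 
   q5     q7   q8   q9 
   q6    q13  q14  q15 
   q7     q4   q5   q6 
   q8     q7   q8   q9 
   q9    q10  q11  q12 
 * q10    q4   q5   q6 
 * q11    q7   q8   q9 
 * q12   q10  q11  q12 
   q13   q16  q17   q6 
   q14   q18  q19  q20 
   q15   q13  q14  q15 
   q16   q16  q17   q6 
   q17   q18  q19  q20 
   q18   q16  q17   q6 
   q19   q18  q19  q20 
   q20   q13  q14  q15 
(> = start, * = accepting)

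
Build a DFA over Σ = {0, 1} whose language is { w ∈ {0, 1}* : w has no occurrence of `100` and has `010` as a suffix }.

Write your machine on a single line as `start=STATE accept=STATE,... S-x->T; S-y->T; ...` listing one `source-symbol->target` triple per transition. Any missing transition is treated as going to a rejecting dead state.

start=s0; accept=s5; s0-0->s1; s0-1->s2; s1-0->s1; s1-1->s3; s2-0->s4; s2-1->s2; s3-0->s5; s3-1->s2; s4-0->s6; s4-1->s3; s5-0->s6; s5-1->s3; s6-0->s6; s6-1->s6

Handle the two conditions separately and then intersect. One (4 states) tracks partial matches of the forbidden pattern `100`; the other (4 states) tracks how much of the suffix `010` has currently been matched. Each combined state is a pair, one component from each; accept when both components accept. Minimizing collapses redundant product states.
        0   1  
>  s0   s1  s2 
   s1   s1  s3 
   s2   s4  s2 
   s3   s5  s2 
   s4   s6  s3 
 * s5   s6  s3 
   s6   s6  s6 
(> = start, * = accepting)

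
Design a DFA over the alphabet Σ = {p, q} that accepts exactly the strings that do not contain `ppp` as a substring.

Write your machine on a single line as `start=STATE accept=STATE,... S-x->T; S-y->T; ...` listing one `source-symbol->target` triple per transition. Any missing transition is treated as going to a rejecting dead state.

start=s0; accept=s0,s1,s2; s0-p->s1; s0-q->s0; s1-p->s2; s1-q->s0; s2-p->s3; s2-q->s0; s3-p->s3; s3-q->s3

Track partial matches of the forbidden pattern `ppp`. State s3 is a dead state reached once `ppp` has occurred; every other state accepts. s0 means no part of `ppp` is currently matched.
A 4-state machine:
        p   q  
>* s0   s1  s0 
 * s1   s2  s0 
 * s2   s3  s0 
   s3   s3  s3 
(> = start, * = accepting)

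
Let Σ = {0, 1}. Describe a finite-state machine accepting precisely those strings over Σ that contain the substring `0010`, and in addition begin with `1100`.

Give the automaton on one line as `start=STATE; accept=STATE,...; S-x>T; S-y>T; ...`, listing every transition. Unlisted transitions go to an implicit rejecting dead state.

start=s0; accept=s7; s0-0>s1; s0-1>s2; s1-0>s1; s1-1>s1; s2-0>s1; s2-1>s3; s3-0>s4; s3-1>s1; s4-0>s5; s4-1>s1; s5-0>s5; s5-1>s6; s6-0>s7; s6-1>s8; s7-0>s7; s7-1>s7; s8-0>s9; s8-1>s8; s9-0>s5; s9-1>s8

Handle the two conditions separately and then intersect. One (5 states) tracks whether and how much of `0010` has been seen; the other (6 states) tracks whether the input so far still matches the prefix `1100`. Each combined state is a pair, one component from each; accept when both components accept. After merging equivalent states the machine shrinks.
10 states suffice.
        0   1  
>  s0   s1  s2 
   s1   s1  s1 
   s2   s1  s3 
   s3   s4  s1 
   s4   s5  s1 
   s5   s5  s6 
   s6   s7  s8 
 * s7   s7  s7 
   s8   s9  s8 
   s9   s5  s8 
(> = start, * = accepting)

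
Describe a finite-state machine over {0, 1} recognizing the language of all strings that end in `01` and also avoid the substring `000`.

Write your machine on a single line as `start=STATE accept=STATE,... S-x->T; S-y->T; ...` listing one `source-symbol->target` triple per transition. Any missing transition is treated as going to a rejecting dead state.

start=q0; accept=q3; q0-0->q1; q0-1->q0; q1-0->q2; q1-1->q3; q2-0->q4; q2-1->q3; q3-0->q1; q3-1->q0; q4-0->q4; q4-1->q4

Run two small machines in parallel and take their product. The first has 3 states tracking how much of the suffix `01` has currently been matched; the second has 4 states tracking partial matches of the forbidden pattern `000`. A product state is a pair (one from each), accepting exactly when both do. Equivalent product states are then merged.
5 states suffice.
        0   1  
>  q0   q1  q0 
   q1   q2  q3 
   q2   q4  q3 
 * q3   q1  q0 
   q4   q4  q4 
(> = start, * = accepting)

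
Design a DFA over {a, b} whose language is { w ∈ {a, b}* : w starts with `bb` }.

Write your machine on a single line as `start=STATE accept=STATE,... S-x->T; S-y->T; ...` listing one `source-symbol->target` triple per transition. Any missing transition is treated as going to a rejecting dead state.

Check the first 2 symbols one by one: S0 through S1 record how many have matched `bb` so far; any wrong symbol goes to the dead state S3. After all 2 match we enter the accepting sink S2.
With 4 states:
        a   b  
>  S0   S3  S1 
   S1   S3  S2 
 * S2   S2  S2 
   S3   S3  S3 
(> = start, * = accepting)

start=S0; accept=S2; S0-a->S3; S0-b->S1; S1-a->S3; S1-b->S2; S2-a->S2; S2-b->S2; S3-a->S3; S3-b->S3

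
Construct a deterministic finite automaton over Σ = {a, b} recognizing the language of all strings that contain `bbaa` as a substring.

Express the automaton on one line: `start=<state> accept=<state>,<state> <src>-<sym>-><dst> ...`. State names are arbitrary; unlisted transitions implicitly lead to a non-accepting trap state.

States S0..S3 record the length of the longest prefix of `bbaa` that matches the current input suffix. Reaching S4 means `bbaa` has been seen, and we stay there forever. Accept from S4.
A 5-state machine:
        a   b  
>  S0   S0  S1 
   S1   S0  S2 
   S2   S3  S2 
   S3   S4  S1 
 * S4   S4  S4 
(> = start, * = accepting)

start=S0 accept=S4 S0-a->S0 S0-b->S1 S1-a->S0 S1-b->S2 S2-a->S3 S2-b->S2 S3-a->S4 S3-b->S1 S4-a->S4 S4-b->S4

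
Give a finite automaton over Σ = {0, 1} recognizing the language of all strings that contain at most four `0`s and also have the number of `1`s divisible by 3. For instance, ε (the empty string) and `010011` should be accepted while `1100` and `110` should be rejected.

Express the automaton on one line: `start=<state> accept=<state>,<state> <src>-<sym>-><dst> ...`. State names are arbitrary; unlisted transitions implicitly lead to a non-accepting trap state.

Build one automaton per condition and run them in lockstep. The first has 6 states tracking the count of `0`s, saturating at 5; the second has 3 states tracking the count of `1`s modulo 3. A product state is a pair (one from each), accepting exactly when both do. Minimizing collapses redundant product states.
16 states suffice.
          0    1  
>* S0     S1   S2 
 * S1     S3   S4 
   S2     S4   S5 
 * S3     S6   S7 
   S4     S7   S8 
   S5     S8   S0 
 * S6     S9  S10 
   S7    S10  S11 
   S8    S11   S1 
 * S9    S12  S13 
   S10   S13  S14 
   S11   S14   S3 
   S12   S12  S12 
   S13   S12  S15 
   S14   S15   S6 
   S15   S12   S9 
(> = start, * = accepting)

start=S0 accept=S0,S1,S3,S6,S9 S0-0->S1 S0-1->S2 S1-0->S3 S1-1->S4 S2-0->S4 S2-1->S5 S3-0->S6 S3-1->S7 S4-0->S7 S4-1->S8 S5-0->S8 S5-1->S0 S6-0->S9 S6-1->S10 S7-0->S10 S7-1->S11 S8-0->S11 S8-1->S1 S9-0->S12 S9-1->S13 S10-0->S13 S10-1->S14 S11-0->S14 S11-1->S3 S12-0->S12 S12-1->S12 S13-0->S12 S13-1->S15 S14-0->S15 S14-1->S6 S15-0->S12 S15-1->S9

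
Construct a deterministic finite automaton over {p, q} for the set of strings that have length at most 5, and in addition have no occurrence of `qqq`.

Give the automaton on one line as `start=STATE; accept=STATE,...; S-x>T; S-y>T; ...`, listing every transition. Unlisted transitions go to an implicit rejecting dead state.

start=s0; accept=s0,s1,s2,s3,s4,s5,s6,s7,s8,s10,s11,s12; s0-p>s1; s0-q>s2; s1-p>s3; s1-q>s4; s2-p>s3; s2-q>s5; s3-p>s6; s3-q>s7; s4-p>s6; s4-q>s8; s5-p>s6; s5-q>s9; s6-p>s10; s6-q>s10; s7-p>s10; s7-q>s11; s8-p>s10; s8-q>s9; s9-p>s9; s9-q>s9; s10-p>s12; s10-q>s12; s11-p>s12; s11-q>s9; s12-p>s9; s12-q>s9

Build one automaton per condition and run them in lockstep. The first has 7 states tracking the input length, saturating at 6; the second has 4 states tracking partial matches of the forbidden pattern `qqq`. A product state is a pair (one from each), accepting exactly when both do. Minimizing collapses redundant product states.
A 13-state machine:
          p    q  
>* s0     s1   s2 
 * s1     s3   s4 
 * s2     s3   s5 
 * s3     s6   s7 
 * s4     s6   s8 
 * s5     s6   s9 
 * s6    s10  s10 
 * s7    s10  s11 
 * s8    s10   s9 
   s9     s9   s9 
 * s10   s12  s12 
 * s11   s12   s9 
 * s12    s9   s9 
(> = start, * = accepting)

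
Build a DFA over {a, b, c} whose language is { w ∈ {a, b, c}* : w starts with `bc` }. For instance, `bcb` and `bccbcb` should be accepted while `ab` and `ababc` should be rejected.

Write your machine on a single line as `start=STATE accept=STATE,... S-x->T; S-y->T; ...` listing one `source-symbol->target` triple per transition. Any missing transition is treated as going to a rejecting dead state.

start=q0; accept=q2; q0-a->q3; q0-b->q1; q0-c->q3; q1-a->q3; q1-b->q3; q1-c->q2; q2-a->q2; q2-b->q2; q2-c->q2; q3-a->q3; q3-b->q3; q3-c->q3

Walk along `bc` while the input agrees: from q0 take `b` to q1, and so on. Any deviation drops to the rejecting sink q3. Once q2 is reached the prefix is confirmed and every continuation is accepted.
With 4 states:
        a   b   c  
>  q0   q3  q1  q3 
   q1   q3  q3  q2 
 * q2   q2  q2  q2 
   q3   q3  q3  q3 
(> = start, * = accepting)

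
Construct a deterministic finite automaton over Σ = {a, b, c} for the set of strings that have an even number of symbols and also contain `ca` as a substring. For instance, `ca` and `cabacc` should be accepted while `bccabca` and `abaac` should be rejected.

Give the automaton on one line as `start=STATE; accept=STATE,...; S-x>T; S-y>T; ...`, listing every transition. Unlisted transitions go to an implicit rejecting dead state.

start=s0; accept=s4; s0-a>s1; s0-b>s1; s0-c>s2; s1-a>s0; s1-b>s0; s1-c>s3; s2-a>s4; s2-b>s0; s2-c>s3; s3-a>s5; s3-b>s1; s3-c>s2; s4-a>s5; s4-b>s5; s4-c>s5; s5-a>s4; s5-b>s4; s5-c>s4

Run two small machines in parallel and take their product. One (2 states) tracks the input length modulo 2; the other (3 states) tracks whether and how much of `ca` has been seen. Each combined state is a pair, one component from each; accept when both components accept.
        a   b   c  
>  s0   s1  s1  s2 
   s1   s0  s0  s3 
   s2   s4  s0  s3 
   s3   s5  s1  s2 
 * s4   s5  s5  s5 
   s5   s4  s4  s4 
(> = start, * = accepting)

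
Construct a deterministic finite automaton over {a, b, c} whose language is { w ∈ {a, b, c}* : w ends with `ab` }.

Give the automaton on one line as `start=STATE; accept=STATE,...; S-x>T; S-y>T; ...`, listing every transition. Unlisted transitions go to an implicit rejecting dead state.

Let each state record the length of the longest suffix of the input read so far that is also a prefix of `ab`. q1 means the last symbol is `a`; q2 means the last 2 symbols are `ab`. Accept only at q2, where the string currently ends in `ab`.
A 3-state machine:
        a   b   c  
>  q0   q1  q0  q0 
   q1   q1  q2  q0 
 * q2   q1  q0  q0 
(> = start, * = accepting)

start=q0; accept=q2; q0-a>q1; q0-b>q0; q0-c>q0; q1-a>q1; q1-b>q2; q1-c>q0; q2-a>q1; q2-b>q0; q2-c>q0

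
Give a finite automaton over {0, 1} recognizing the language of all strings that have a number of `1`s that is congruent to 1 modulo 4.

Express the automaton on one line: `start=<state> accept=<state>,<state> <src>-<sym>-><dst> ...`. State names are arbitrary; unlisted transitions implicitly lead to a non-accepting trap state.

start=S0 accept=S1 S0-0->S0 S0-1->S1 S1-0->S1 S1-1->S2 S2-0->S2 S2-1->S3 S3-0->S3 S3-1->S0

The only thing that matters is how many `1`s have appeared, reduced mod 4. Use one state per residue: S0 for 0, …, S3 for 3. Reading `1` moves to the next residue; anything else stays put. S1 is accepting.
        0   1  
>  S0   S0  S1 
 * S1   S1  S2 
   S2   S2  S3 
   S3   S3  S0 
(> = start, * = accepting)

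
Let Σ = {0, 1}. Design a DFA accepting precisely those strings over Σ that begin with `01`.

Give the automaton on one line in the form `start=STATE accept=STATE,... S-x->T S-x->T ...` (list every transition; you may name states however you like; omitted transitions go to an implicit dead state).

Check the first 2 symbols one by one: q0 through q1 record how many have matched `01` so far; any wrong symbol goes to the dead state q3. After all 2 match we enter the accepting sink q2.
A 4-state machine:
        0   1  
>  q0   q1  q3 
   q1   q3  q2 
 * q2   q2  q2 
   q3   q3  q3 
(> = start, * = accepting)

start=q0 accept=q2 q0-0->q1 q0-1->q3 q1-0->q3 q1-1->q2 q2-0->q2 q2-1->q2 q3-0->q3 q3-1->q3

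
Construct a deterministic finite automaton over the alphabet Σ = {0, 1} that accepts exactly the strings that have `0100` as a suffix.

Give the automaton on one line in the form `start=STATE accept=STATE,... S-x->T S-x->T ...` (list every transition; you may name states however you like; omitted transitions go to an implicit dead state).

Remember how much of `0100` the current input suffix matches. State S0 means no match yet; S1 means the last symbol is `0`; S2 means the last 2 symbols are `01`; S3 means the last 3 symbols are `010`; S4 means the last 4 symbols are `0100`. Only S4 accepts. On a mismatch, fall back to the longest proper suffix that is still a prefix of `0100`.
        0   1  
>  S0   S1  S0 
   S1   S1  S2 
   S2   S3  S0 
   S3   S4  S2 
 * S4   S1  S2 
(> = start, * = accepting)

start=S0 accept=S4 S0-0->S1 S0-1->S0 S1-0->S1 S1-1->S2 S2-0->S3 S2-1->S0 S3-0->S4 S3-1->S2 S4-0->S1 S4-1->S2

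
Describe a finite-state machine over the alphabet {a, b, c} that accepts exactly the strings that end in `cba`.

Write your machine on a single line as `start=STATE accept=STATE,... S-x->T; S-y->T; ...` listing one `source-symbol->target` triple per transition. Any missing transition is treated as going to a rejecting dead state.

start=s0; accept=s3; s0-a->s0; s0-b->s0; s0-c->s1; s1-a->s0; s1-b->s2; s1-c->s1; s2-a->s3; s2-b->s0; s2-c->s1; s3-a->s0; s3-b->s0; s3-c->s1

Let each state record the length of the longest suffix of the input read so far that is also a prefix of `cba`. s1 means the last symbol is `c`; s2 means the last 2 symbols are `cb`; s3 means the last 3 symbols are `cba`. Accept only at s3, where the string currently ends in `cba`.
        a   b   c  
>  s0   s0  s0  s1 
   s1   s0  s2  s1 
   s2   s3  s0  s1 
 * s3   s0  s0  s1 
(> = start, * = accepting)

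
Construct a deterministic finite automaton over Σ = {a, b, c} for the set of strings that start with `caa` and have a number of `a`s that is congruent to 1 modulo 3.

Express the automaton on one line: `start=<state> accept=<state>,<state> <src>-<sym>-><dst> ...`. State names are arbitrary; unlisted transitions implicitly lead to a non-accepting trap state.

Handle the two conditions separately and then intersect. One (5 states) tracks whether the input so far still matches the prefix `caa`; the other (3 states) tracks the count of `a`s modulo 3. Each combined state is a pair, one component from each; accept when both components accept. After merging equivalent states the machine shrinks.
7 states suffice.
        a   b   c  
>  S0   S1  S1  S2 
   S1   S1  S1  S1 
   S2   S3  S1  S1 
   S3   S4  S1  S1 
   S4   S5  S4  S4 
   S5   S6  S5  S5 
 * S6   S4  S6  S6 
(> = start, * = accepting)

start=S0 accept=S6 S0-a->S1 S0-b->S1 S0-c->S2 S1-a->S1 S1-b->S1 S1-c->S1 S2-a->S3 S2-b->S1 S2-c->S1 S3-a->S4 S3-b->S1 S3-c->S1 S4-a->S5 S4-b->S4 S4-c->S4 S5-a->S6 S5-b->S5 S5-c->S5 S6-a->S4 S6-b->S6 S6-c->S6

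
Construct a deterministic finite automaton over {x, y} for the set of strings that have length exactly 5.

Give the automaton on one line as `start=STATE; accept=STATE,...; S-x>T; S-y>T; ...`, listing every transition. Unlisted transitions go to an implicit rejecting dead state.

Count input length up to 6: every symbol moves from q0 toward q6, which means 'more than 5' and absorbs. Accept from {q5}.
7 states suffice.
        x   y  
>  q0   q1  q1 
   q1   q2  q2 
   q2   q3  q3 
   q3   q4  q4 
   q4   q5  q5 
 * q5   q6  q6 
   q6   q6  q6 
(> = start, * = accepting)

start=q0; accept=q5; q0-x>q1; q0-y>q1; q1-x>q2; q1-y>q2; q2-x>q3; q2-y>q3; q3-x>q4; q3-y>q4; q4-x>q5; q4-y>q5; q5-x>q6; q5-y>q6; q6-x>q6; q6-y>q6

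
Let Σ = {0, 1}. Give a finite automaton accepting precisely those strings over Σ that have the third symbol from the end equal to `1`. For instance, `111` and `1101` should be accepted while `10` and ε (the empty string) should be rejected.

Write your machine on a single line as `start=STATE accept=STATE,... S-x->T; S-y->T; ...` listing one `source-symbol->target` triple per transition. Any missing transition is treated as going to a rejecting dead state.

Because acceptance depends on a position counted from the end, the machine has to buffer the most recent 3 symbols. Make each state the string of the last up-to-3 symbols read; on input `x` shift the window left and append `x`. Accept when the buffered window has length 3 and begins with `1`.
A 15-state machine:
          0    1  
>  s0     s1   s2 
   s1     s3   s4 
   s2     s5   s6 
   s3     s7   s8 
   s4     s9  s10 
   s5    s11  s12 
   s6    s13  s14 
   s7     s7   s8 
   s8     s9  s10 
   s9    s11  s12 
   s10   s13  s14 
 * s11    s7   s8 
 * s12    s9  s10 
 * s13   s11  s12 
 * s14   s13  s14 
(> = start, * = accepting)

start=s0; accept=s11,s12,s13,s14; s0-0->s1; s0-1->s2; s1-0->s3; s1-1->s4; s2-0->s5; s2-1->s6; s3-0->s7; s3-1->s8; s4-0->s9; s4-1->s10; s5-0->s11; s5-1->s12; s6-0->s13; s6-1->s14; s7-0->s7; s7-1->s8; s8-0->s9; s8-1->s10; s9-0->s11; s9-1->s12; s10-0->s13; s10-1->s14; s11-0->s7; s11-1->s8; s12-0->s9; s12-1->s10; s13-0->s11; s13-1->s12; s14-0->s13; s14-1->s14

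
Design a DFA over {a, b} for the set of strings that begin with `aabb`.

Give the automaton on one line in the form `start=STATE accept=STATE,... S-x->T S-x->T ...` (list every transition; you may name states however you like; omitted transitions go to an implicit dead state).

start=q0 accept=q4 q0-a->q1 q0-b->q5 q1-a->q2 q1-b->q5 q2-a->q5 q2-b->q3 q3-a->q5 q3-b->q4 q4-a->q4 q4-b->q4 q5-a->q5 q5-b->q5

Walk along `aabb` while the input agrees: from q0 take `a` to q1, and so on. Any deviation drops to the rejecting sink q5. Once q4 is reached the prefix is confirmed and every continuation is accepted.
        a   b  
>  q0   q1  q5 
   q1   q2  q5 
   q2   q5  q3 
   q3   q5  q4 
 * q4   q4  q4 
   q5   q5  q5 
(> = start, * = accepting)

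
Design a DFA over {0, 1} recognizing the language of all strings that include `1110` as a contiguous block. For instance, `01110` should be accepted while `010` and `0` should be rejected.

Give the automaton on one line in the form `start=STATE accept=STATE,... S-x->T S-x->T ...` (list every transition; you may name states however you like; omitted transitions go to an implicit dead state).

start=q0 accept=q4 q0-0->q0 q0-1->q1 q1-0->q0 q1-1->q2 q2-0->q0 q2-1->q3 q3-0->q4 q3-1->q3 q4-0->q4 q4-1->q4

States q0..q3 record the length of the longest prefix of `1110` that matches the current input suffix. Reaching q4 means `1110` has been seen, and we stay there forever. Accept from q4.
A 5-state machine:
        0   1  
>  q0   q0  q1 
   q1   q0  q2 
   q2   q0  q3 
   q3   q4  q3 
 * q4   q4  q4 
(> = start, * = accepting)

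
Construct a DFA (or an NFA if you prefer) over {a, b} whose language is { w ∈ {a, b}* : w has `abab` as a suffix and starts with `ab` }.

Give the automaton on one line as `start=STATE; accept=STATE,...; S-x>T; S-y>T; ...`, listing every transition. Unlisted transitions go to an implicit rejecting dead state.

Handle the two conditions separately and then intersect. The first has 5 states tracking how much of the suffix `abab` has currently been matched; the second has 4 states tracking whether the input so far still matches the prefix `ab`. A product state is a pair (one from each), accepting exactly when both do. Equivalent product states are then merged.
8 states suffice.
        a   b  
>  q0   q1  q2 
   q1   q2  q3 
   q2   q2  q2 
   q3   q4  q5 
   q4   q6  q7 
   q5   q6  q5 
   q6   q6  q3 
 * q7   q4  q5 
(> = start, * = accepting)

start=q0; accept=q7; q0-a>q1; q0-b>q2; q1-a>q2; q1-b>q3; q2-a>q2; q2-b>q2; q3-a>q4; q3-b>q5; q4-a>q6; q4-b>q7; q5-a>q6; q5-b>q5; q6-a>q6; q6-b>q3; q7-a>q4; q7-b>q5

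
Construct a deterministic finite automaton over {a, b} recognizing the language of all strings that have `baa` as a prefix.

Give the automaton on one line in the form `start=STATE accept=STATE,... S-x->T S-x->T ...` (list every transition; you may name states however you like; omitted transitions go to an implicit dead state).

Check the first 3 symbols one by one: q0 through q2 record how many have matched `baa` so far; any wrong symbol goes to the dead state q4. After all 3 match we enter the accepting sink q3.
        a   b  
>  q0   q4  q1 
   q1   q2  q4 
   q2   q3  q4 
 * q3   q3  q3 
   q4   q4  q4 
(> = start, * = accepting)

start=q0 accept=q3 q0-a->q4 q0-b->q1 q1-a->q2 q1-b->q4 q2-a->q3 q2-b->q4 q3-a->q3 q3-b->q3 q4-a->q4 q4-b->q4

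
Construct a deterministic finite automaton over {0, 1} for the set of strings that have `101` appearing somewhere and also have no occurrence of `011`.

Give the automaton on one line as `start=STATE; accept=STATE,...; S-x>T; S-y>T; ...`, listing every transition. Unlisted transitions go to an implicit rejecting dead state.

Build one automaton per condition and run them in lockstep. One (4 states) tracks whether and how much of `101` has been seen; the other (4 states) tracks partial matches of the forbidden pattern `011`. Each combined state is a pair, one component from each; accept when both components accept.
       0  1 
>  A   B  C 
   B   B  D 
   C   E  C 
   D   E  F 
   E   B  G 
   F   H  F 
 * G   I  J 
   H   K  J 
 * I   I  G 
   J   J  J 
   K   K  F 
(> = start, * = accepting)

start=A; accept=G,I; A-0>B; A-1>C; B-0>B; B-1>D; C-0>E; C-1>C; D-0>E; D-1>F; E-0>B; E-1>G; F-0>H; F-1>F; G-0>I; G-1>J; H-0>K; H-1>J; I-0>I; I-1>G; J-0>J; J-1>J; K-0>K; K-1>F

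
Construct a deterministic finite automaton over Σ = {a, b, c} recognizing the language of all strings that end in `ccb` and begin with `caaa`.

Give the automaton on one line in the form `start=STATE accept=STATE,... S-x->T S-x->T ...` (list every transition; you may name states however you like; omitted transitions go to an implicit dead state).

start=q0 accept=q11 q0-a->q1 q0-b->q1 q0-c->q2 q1-a->q1 q1-b->q1 q1-c->q3 q2-a->q4 q2-b->q1 q2-c->q5 q3-a->q1 q3-b->q1 q3-c->q5 q4-a->q6 q4-b->q1 q4-c->q3 q5-a->q1 q5-b->q7 q5-c->q5 q6-a->q8 q6-b->q1 q6-c->q3 q7-a->q1 q7-b->q1 q7-c->q3 q8-a->q8 q8-b->q8 q8-c->q9 q9-a->q8 q9-b->q8 q9-c->q10 q10-a->q8 q10-b->q11 q10-c->q10 q11-a->q8 q11-b->q8 q11-c->q9

Build one automaton per condition and run them in lockstep. One (4 states) tracks how much of the suffix `ccb` has currently been matched; the other (6 states) tracks whether the input so far still matches the prefix `caaa`. Each combined state is a pair, one component from each; accept when both components accept.
A 12-state machine:
          a    b    c  
>  q0     q1   q1   q2 
   q1     q1   q1   q3 
   q2     q4   q1   q5 
   q3     q1   q1   q5 
   q4     q6   q1   q3 
   q5     q1   q7   q5 
   q6     q8   q1   q3 
   q7     q1   q1   q3 
   q8     q8   q8   q9 
   q9     q8   q8  q10 
   q10    q8  q11  q10 
 * q11    q8   q8   q9 
(> = start, * = accepting)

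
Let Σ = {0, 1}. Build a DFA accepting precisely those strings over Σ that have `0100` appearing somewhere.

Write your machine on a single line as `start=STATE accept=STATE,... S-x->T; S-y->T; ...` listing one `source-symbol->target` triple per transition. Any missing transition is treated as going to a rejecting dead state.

start=A; accept=E; A-0->B; A-1->A; B-0->B; B-1->C; C-0->D; C-1->A; D-0->E; D-1->C; E-0->E; E-1->E

States A..D record the length of the longest prefix of `0100` that matches the current input suffix. Reaching E means `0100` has been seen, and we stay there forever. Accept from E.
5 states suffice.
       0  1 
>  A   B  A 
   B   B  C 
   C   D  A 
   D   E  C 
 * E   E  E 
(> = start, * = accepting)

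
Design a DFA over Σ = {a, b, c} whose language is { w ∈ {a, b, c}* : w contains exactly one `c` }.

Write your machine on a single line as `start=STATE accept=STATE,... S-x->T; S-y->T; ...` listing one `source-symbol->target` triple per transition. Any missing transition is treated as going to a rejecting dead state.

Count `c`s, saturating at 2: state q0 means no `c` yet, q1 means one `c` seen, q2 means more than one. Each `c` increments (capped at q2); other symbols loop. Accept from {q1}.
        a   b   c  
>  q0   q0  q0  q1 
 * q1   q1  q1  q2 
   q2   q2  q2  q2 
(> = start, * = accepting)

start=q0; accept=q1; q0-a->q0; q0-b->q0; q0-c->q1; q1-a->q1; q1-b->q1; q1-c->q2; q2-a->q2; q2-b->q2; q2-c->q2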